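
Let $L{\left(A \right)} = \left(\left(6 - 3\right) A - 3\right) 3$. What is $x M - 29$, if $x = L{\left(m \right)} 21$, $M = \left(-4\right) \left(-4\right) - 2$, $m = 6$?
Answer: $13201$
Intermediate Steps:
$L{\left(A \right)} = -9 + 9 A$ ($L{\left(A \right)} = \left(3 A - 3\right) 3 = \left(-3 + 3 A\right) 3 = -9 + 9 A$)
$M = 14$ ($M = 16 - 2 = 14$)
$x = 945$ ($x = \left(-9 + 9 \cdot 6\right) 21 = \left(-9 + 54\right) 21 = 45 \cdot 21 = 945$)
$x M - 29 = 945 \cdot 14 - 29 = 13230 - 29 = 13201$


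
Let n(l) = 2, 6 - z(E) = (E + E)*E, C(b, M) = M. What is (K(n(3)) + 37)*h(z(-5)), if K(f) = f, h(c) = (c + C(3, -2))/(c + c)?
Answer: 897/44 ≈ 20.386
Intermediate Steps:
z(E) = 6 - 2*E² (z(E) = 6 - (E + E)*E = 6 - 2*E*E = 6 - 2*E²)
h(c) = (-2 + c)/(2*c) (h(c) = (c - 2)/(c + c) = (-2 + c)/((2*c)) = (-2 + c)*(1/(2*c)) = (-2 + c)/(2*c))
(K(n(3)) + 37)*h(z(-5)) = (2 + 37)*((-2 + (6 - 2*(-5)²))/(2*(6 - 2*(-5)²))) = 39*((-2 + (6 - 2*25))/(2*(6 - 2*25))) = 39*((-2 + (6 - 50))/(2*(6 - 50))) = 39*((½)*(-2 - 44)/(-44)) = 39*((½)*(-1/44)*(-46)) = 39*(23/44) = 897/44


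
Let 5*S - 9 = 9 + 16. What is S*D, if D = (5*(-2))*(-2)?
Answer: 136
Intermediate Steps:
S = 34/5 (S = 9/5 + (9 + 16)/5 = 9/5 + (1/5)*25 = 9/5 + 5 = 34/5 ≈ 6.8000)
D = 20 (D = -10*(-2) = 20)
S*D = (34/5)*20 = 136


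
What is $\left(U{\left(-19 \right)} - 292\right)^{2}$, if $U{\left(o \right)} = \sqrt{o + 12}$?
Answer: $\left(292 - i \sqrt{7}\right)^{2} \approx 85257.0 - 1545.0 i$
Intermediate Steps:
$U{\left(o \right)} = \sqrt{12 + o}$
$\left(U{\left(-19 \right)} - 292\right)^{2} = \left(\sqrt{12 - 19} - 292\right)^{2} = \left(\sqrt{-7} - 292\right)^{2} = \left(i \sqrt{7} - 292\right)^{2} = \left(-292 + i \sqrt{7}\right)^{2}$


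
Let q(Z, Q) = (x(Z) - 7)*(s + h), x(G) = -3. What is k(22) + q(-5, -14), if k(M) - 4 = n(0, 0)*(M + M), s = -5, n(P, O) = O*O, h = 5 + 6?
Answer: -56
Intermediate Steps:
h = 11
n(P, O) = O**2
q(Z, Q) = -60 (q(Z, Q) = (-3 - 7)*(-5 + 11) = -10*6 = -60)
k(M) = 4 (k(M) = 4 + 0**2*(M + M) = 4 + 0*(2*M) = 4 + 0 = 4)
k(22) + q(-5, -14) = 4 - 60 = -56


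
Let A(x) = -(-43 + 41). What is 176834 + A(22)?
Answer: 176836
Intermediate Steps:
A(x) = 2 (A(x) = -1*(-2) = 2)
176834 + A(22) = 176834 + 2 = 176836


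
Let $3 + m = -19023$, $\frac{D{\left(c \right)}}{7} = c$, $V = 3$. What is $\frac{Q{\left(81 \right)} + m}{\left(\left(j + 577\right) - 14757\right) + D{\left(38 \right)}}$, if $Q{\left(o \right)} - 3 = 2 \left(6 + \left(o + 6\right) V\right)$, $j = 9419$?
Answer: $\frac{18489}{4495} \approx 4.1132$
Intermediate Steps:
$D{\left(c \right)} = 7 c$
$m = -19026$ ($m = -3 - 19023 = -19026$)
$Q{\left(o \right)} = 51 + 6 o$ ($Q{\left(o \right)} = 3 + 2 \left(6 + \left(o + 6\right) 3\right) = 3 + 2 \left(6 + \left(6 + o\right) 3\right) = 3 + 2 \left(6 + \left(18 + 3 o\right)\right) = 3 + 2 \left(24 + 3 o\right) = 3 + \left(48 + 6 o\right) = 51 + 6 o$)
$\frac{Q{\left(81 \right)} + m}{\left(\left(j + 577\right) - 14757\right) + D{\left(38 \right)}} = \frac{\left(51 + 6 \cdot 81\right) - 19026}{\left(\left(9419 + 577\right) - 14757\right) + 7 \cdot 38} = \frac{\left(51 + 486\right) - 19026}{\left(9996 - 14757\right) + 266} = \frac{537 - 19026}{-4761 + 266} = - \frac{18489}{-4495} = \left(-18489\right) \left(- \frac{1}{4495}\right) = \frac{18489}{4495}$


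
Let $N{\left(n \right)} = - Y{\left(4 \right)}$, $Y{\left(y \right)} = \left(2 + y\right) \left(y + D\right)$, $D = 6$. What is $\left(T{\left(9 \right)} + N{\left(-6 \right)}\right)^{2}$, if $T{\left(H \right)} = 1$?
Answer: $3481$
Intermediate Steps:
$Y{\left(y \right)} = \left(2 + y\right) \left(6 + y\right)$ ($Y{\left(y \right)} = \left(2 + y\right) \left(y + 6\right) = \left(2 + y\right) \left(6 + y\right)$)
$N{\left(n \right)} = -60$ ($N{\left(n \right)} = - (12 + 4^{2} + 8 \cdot 4) = - (12 + 16 + 32) = \left(-1\right) 60 = -60$)
$\left(T{\left(9 \right)} + N{\left(-6 \right)}\right)^{2} = \left(1 - 60\right)^{2} = \left(-59\right)^{2} = 3481$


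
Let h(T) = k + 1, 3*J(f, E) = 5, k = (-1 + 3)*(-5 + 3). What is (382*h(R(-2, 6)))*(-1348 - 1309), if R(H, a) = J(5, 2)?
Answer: 3044922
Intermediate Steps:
k = -4 (k = 2*(-2) = -4)
J(f, E) = 5/3 (J(f, E) = (1/3)*5 = 5/3)
R(H, a) = 5/3
h(T) = -3 (h(T) = -4 + 1 = -3)
(382*h(R(-2, 6)))*(-1348 - 1309) = (382*(-3))*(-1348 - 1309) = -1146*(-2657) = 3044922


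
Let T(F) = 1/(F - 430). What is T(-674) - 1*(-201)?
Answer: 221903/1104 ≈ 201.00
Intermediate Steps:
T(F) = 1/(-430 + F)
T(-674) - 1*(-201) = 1/(-430 - 674) - 1*(-201) = 1/(-1104) + 201 = -1/1104 + 201 = 221903/1104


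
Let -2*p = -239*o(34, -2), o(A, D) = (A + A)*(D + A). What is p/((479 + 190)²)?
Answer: 260032/447561 ≈ 0.58100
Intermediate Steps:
o(A, D) = 2*A*(A + D) (o(A, D) = (2*A)*(A + D) = 2*A*(A + D))
p = 260032 (p = -(-239)*2*34*(34 - 2)/2 = -(-239)*2*34*32/2 = -(-239)*2176/2 = -½*(-520064) = 260032)
p/((479 + 190)²) = 260032/((479 + 190)²) = 260032/(669²) = 260032/447561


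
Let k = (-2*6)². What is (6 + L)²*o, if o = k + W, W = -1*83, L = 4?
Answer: 6100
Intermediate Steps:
k = 144 (k = (-12)² = 144)
W = -83
o = 61 (o = 144 - 83 = 61)
(6 + L)²*o = (6 + 4)²*61 = 10²*61 = 100*61 = 6100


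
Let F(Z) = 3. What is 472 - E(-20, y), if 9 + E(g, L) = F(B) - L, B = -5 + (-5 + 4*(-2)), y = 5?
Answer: 483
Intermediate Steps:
B = -18 (B = -5 + (-5 - 8) = -5 - 13 = -18)
E(g, L) = -6 - L (E(g, L) = -9 + (3 - L) = -6 - L)
472 - E(-20, y) = 472 - (-6 - 1*5) = 472 - (-6 - 5) = 472 - 1*(-11) = 472 + 11 = 483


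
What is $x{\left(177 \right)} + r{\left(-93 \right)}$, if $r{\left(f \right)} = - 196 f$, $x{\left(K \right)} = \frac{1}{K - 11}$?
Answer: $\frac{3025849}{166} \approx 18228.0$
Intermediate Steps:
$x{\left(K \right)} = \frac{1}{-11 + K}$
$x{\left(177 \right)} + r{\left(-93 \right)} = \frac{1}{-11 + 177} - -18228 = \frac{1}{166} + 18228 = \frac{3025849}{166}$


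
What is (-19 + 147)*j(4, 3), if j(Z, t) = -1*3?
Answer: -384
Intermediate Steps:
j(Z, t) = -3
(-19 + 147)*j(4, 3) = (-19 + 147)*(-3) = 128*(-3) = -384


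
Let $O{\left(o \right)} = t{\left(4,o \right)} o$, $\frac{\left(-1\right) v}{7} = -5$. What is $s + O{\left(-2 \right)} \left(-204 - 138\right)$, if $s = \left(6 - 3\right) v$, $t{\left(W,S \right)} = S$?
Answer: $-1263$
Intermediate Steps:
$v = 35$ ($v = \left(-7\right) \left(-5\right) = 35$)
$s = 105$ ($s = \left(6 - 3\right) 35 = 3 \cdot 35 = 105$)
$O{\left(o \right)} = o^{2}$ ($O{\left(o \right)} = o o = o^{2}$)
$s + O{\left(-2 \right)} \left(-204 - 138\right) = 105 + \left(-2\right)^{2} \left(-204 - 138\right) = 105 + 4 \left(-342\right) = 105 - 1368 = -1263$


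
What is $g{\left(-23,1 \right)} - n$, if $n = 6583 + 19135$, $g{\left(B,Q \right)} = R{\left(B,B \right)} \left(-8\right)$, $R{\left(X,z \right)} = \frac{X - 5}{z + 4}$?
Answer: $- \frac{488866}{19} \approx -25730.0$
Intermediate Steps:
$R{\left(X,z \right)} = \frac{-5 + X}{4 + z}$
$g{\left(B,Q \right)} = - \frac{8 \left(-5 + B\right)}{4 + B}$ ($g{\left(B,Q \right)} = \frac{-5 + B}{4 + B} \left(-8\right) = - \frac{8 \left(-5 + B\right)}{4 + B}$)
$n = 25718$
$g{\left(-23,1 \right)} - n = \frac{8 \left(5 - -23\right)}{4 - 23} - 25718 = \frac{8 \left(5 + 23\right)}{-19} - 25718 = 8 \left(- \frac{1}{19}\right) 28 - 25718 = - \frac{224}{19} - 25718 = - \frac{488866}{19}$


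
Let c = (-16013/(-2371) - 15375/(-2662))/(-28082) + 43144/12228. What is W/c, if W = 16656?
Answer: 9024721134776474688/1911494856033437 ≈ 4721.3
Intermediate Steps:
c = 1911494856033437/541830039311748 (c = (-16013*(-1/2371) - 15375*(-1/2662))*(-1/28082) + 43144*(1/12228) = (16013/2371 + 15375/2662)*(-1/28082) + 10786/3057 = (79080731/6311602)*(-1/28082) + 10786/3057 = -79080731/177242407364 + 10786/3057 = 1911494856033437/541830039311748 ≈ 3.5279)
W/c = 16656/(1911494856033437/541830039311748) = 16656*(541830039311748/1911494856033437) = 9024721134776474688/1911494856033437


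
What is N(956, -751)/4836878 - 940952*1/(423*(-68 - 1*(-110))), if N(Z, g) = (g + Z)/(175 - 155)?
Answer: -9102539691509/171863949096 ≈ -52.964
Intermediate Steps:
N(Z, g) = Z/20 + g/20 (N(Z, g) = (Z + g)/20 = (Z + g)*(1/20) = Z/20 + g/20)
N(956, -751)/4836878 - 940952*1/(423*(-68 - 1*(-110))) = ((1/20)*956 + (1/20)*(-751))/4836878 - 940952*1/(423*(-68 - 1*(-110))) = (239/5 - 751/20)*(1/4836878) - 940952*1/(423*(-68 + 110)) = (41/4)*(1/4836878) - 940952/(42*423) = 41/19347512 - 940952/17766 = 41/19347512 - 940952*1/17766 = 41/19347512 - 470476/8883 = -9102539691509/171863949096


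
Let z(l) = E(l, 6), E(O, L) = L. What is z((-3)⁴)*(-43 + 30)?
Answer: -78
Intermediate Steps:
z(l) = 6
z((-3)⁴)*(-43 + 30) = 6*(-43 + 30) = 6*(-13) = -78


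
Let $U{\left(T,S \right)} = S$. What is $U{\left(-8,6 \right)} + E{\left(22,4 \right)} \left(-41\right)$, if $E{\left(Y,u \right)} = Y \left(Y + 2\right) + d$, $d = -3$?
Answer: $-21519$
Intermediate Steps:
$E{\left(Y,u \right)} = -3 + Y \left(2 + Y\right)$ ($E{\left(Y,u \right)} = Y \left(Y + 2\right) - 3 = Y \left(2 + Y\right) - 3 = -3 + Y \left(2 + Y\right)$)
$U{\left(-8,6 \right)} + E{\left(22,4 \right)} \left(-41\right) = 6 + \left(-3 + 22^{2} + 2 \cdot 22\right) \left(-41\right) = 6 + \left(-3 + 484 + 44\right) \left(-41\right) = 6 + 525 \left(-41\right) = 6 - 21525 = -21519$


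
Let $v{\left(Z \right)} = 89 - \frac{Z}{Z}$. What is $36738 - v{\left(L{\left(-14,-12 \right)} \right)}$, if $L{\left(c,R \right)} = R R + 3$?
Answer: $36650$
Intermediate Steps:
$L{\left(c,R \right)} = 3 + R^{2}$ ($L{\left(c,R \right)} = R^{2} + 3 = 3 + R^{2}$)
$v{\left(Z \right)} = 88$ ($v{\left(Z \right)} = 89 - 1 = 88$)
$36738 - v{\left(L{\left(-14,-12 \right)} \right)} = 36738 - 88 = 36650$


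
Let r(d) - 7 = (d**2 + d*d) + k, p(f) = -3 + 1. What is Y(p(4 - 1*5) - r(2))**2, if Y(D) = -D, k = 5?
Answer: 484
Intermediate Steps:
p(f) = -2
r(d) = 12 + 2*d**2 (r(d) = 7 + ((d**2 + d*d) + 5) = 7 + ((d**2 + d**2) + 5) = 7 + (2*d**2 + 5) = 7 + (5 + 2*d**2) = 12 + 2*d**2)
Y(p(4 - 1*5) - r(2))**2 = (-(-2 - (12 + 2*2**2)))**2 = (-(-2 - (12 + 2*4)))**2 = (-(-2 - (12 + 8)))**2 = (-(-2 - 1*20))**2 = (-(-2 - 20))**2 = (-1*(-22))**2 = 22**2 = 484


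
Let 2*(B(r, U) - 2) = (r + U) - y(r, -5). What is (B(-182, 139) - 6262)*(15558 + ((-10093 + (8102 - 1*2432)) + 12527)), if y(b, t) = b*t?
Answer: -159399063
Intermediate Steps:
B(r, U) = 2 + U/2 + 3*r (B(r, U) = 2 + ((r + U) - r*(-5))/2 = 2 + ((U + r) - (-5)*r)/2 = 2 + ((U + r) + 5*r)/2 = 2 + (U + 6*r)/2 = 2 + (U/2 + 3*r) = 2 + U/2 + 3*r)
(B(-182, 139) - 6262)*(15558 + ((-10093 + (8102 - 1*2432)) + 12527)) = ((2 + (1/2)*139 + 3*(-182)) - 6262)*(15558 + ((-10093 + (8102 - 1*2432)) + 12527)) = ((2 + 139/2 - 546) - 6262)*(15558 + ((-10093 + (8102 - 2432)) + 12527)) = (-949/2 - 6262)*(15558 + ((-10093 + 5670) + 12527)) = -13473*(15558 + (-4423 + 12527))/2 = -13473*(15558 + 8104)/2 = -13473/2*23662 = -159399063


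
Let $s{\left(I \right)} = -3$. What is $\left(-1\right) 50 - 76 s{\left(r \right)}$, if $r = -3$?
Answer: $178$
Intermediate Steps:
$\left(-1\right) 50 - 76 s{\left(r \right)} = \left(-1\right) 50 - -228 = -50 + 228 = 178$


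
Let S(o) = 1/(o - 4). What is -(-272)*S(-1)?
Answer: -272/5 ≈ -54.400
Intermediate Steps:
S(o) = 1/(-4 + o)
-(-272)*S(-1) = -(-272)/(-4 - 1) = -(-272)/(-5) = -(-272)*(-1)/5 = -1*272/5 = -272/5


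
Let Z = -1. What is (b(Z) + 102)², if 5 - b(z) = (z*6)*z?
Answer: 10201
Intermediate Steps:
b(z) = 5 - 6*z² (b(z) = 5 - z*6*z = 5 - 6*z*z = 5 - 6*z²)
(b(Z) + 102)² = ((5 - 6*(-1)²) + 102)² = ((5 - 6*1) + 102)² = ((5 - 6) + 102)² = (-1 + 102)² = 101² = 10201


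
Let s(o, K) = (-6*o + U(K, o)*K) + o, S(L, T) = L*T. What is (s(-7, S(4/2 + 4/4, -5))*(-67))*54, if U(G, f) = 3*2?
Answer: 198990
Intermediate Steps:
U(G, f) = 6
s(o, K) = -5*o + 6*K (s(o, K) = (-6*o + 6*K) + o = -5*o + 6*K)
(s(-7, S(4/2 + 4/4, -5))*(-67))*54 = ((-5*(-7) + 6*((4/2 + 4/4)*(-5)))*(-67))*54 = ((35 + 6*((4*(½) + 4*(¼))*(-5)))*(-67))*54 = ((35 + 6*((2 + 1)*(-5)))*(-67))*54 = ((35 + 6*(3*(-5)))*(-67))*54 = ((35 + 6*(-15))*(-67))*54 = ((35 - 90)*(-67))*54 = -55*(-67)*54 = 3685*54 = 198990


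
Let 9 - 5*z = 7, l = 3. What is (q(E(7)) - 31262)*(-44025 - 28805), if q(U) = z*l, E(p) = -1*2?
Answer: 2276724064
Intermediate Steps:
z = 2/5 (z = 9/5 - 1/5*7 = 9/5 - 7/5 = 2/5 ≈ 0.40000)
E(p) = -2
q(U) = 6/5 (q(U) = (2/5)*3 = 6/5)
(q(E(7)) - 31262)*(-44025 - 28805) = (6/5 - 31262)*(-44025 - 28805) = -156304/5*(-72830) = 2276724064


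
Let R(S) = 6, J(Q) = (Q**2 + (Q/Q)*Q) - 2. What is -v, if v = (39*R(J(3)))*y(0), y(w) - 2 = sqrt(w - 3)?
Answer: -468 - 234*I*sqrt(3) ≈ -468.0 - 405.3*I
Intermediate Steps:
J(Q) = -2 + Q + Q**2 (J(Q) = (Q**2 + 1*Q) - 2 = (Q**2 + Q) - 2 = (Q + Q**2) - 2 = -2 + Q + Q**2)
y(w) = 2 + sqrt(-3 + w) (y(w) = 2 + sqrt(w - 3) = 2 + sqrt(-3 + w))
v = 468 + 234*I*sqrt(3) (v = (39*6)*(2 + sqrt(-3 + 0)) = 234*(2 + sqrt(-3)) = 234*(2 + I*sqrt(3)) = 468 + 234*I*sqrt(3) ≈ 468.0 + 405.3*I)
-v = -(468 + 234*I*sqrt(3)) = -468 - 234*I*sqrt(3)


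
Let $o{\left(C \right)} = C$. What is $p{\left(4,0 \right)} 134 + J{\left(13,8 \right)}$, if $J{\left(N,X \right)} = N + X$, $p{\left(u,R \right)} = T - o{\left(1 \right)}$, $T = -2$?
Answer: $-381$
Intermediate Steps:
$p{\left(u,R \right)} = -3$ ($p{\left(u,R \right)} = -2 - 1 = -3$)
$p{\left(4,0 \right)} 134 + J{\left(13,8 \right)} = \left(-3\right) 134 + \left(13 + 8\right) = -402 + 21 = -381$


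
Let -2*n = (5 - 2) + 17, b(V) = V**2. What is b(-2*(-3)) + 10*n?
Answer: -64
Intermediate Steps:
n = -10 (n = -((5 - 2) + 17)/2 = -(3 + 17)/2 = -1/2*20 = -10)
b(-2*(-3)) + 10*n = (-2*(-3))**2 + 10*(-10) = 6**2 - 100 = 36 - 100 = -64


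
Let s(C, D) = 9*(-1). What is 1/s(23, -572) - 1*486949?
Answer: -4382542/9 ≈ -4.8695e+5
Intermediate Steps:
s(C, D) = -9
1/s(23, -572) - 1*486949 = 1/(-9) - 1*486949 = -⅑ - 486949 = -4382542/9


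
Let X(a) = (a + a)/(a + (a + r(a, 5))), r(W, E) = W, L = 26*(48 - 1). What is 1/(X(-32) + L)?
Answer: 3/3668 ≈ 0.00081788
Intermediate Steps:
L = 1222 (L = 26*47 = 1222)
X(a) = 2/3 (X(a) = (a + a)/(a + (a + a)) = (2*a)/(a + 2*a) = (2*a)/((3*a)) = (2*a)*(1/(3*a)) = 2/3)
1/(X(-32) + L) = 1/(2/3 + 1222) = 1/(3668/3) = 3/3668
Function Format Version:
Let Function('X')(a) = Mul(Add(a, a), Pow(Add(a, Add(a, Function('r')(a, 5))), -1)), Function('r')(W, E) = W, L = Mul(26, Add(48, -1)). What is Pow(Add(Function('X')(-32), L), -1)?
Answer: Rational(3, 3668) ≈ 0.00081788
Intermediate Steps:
L = 1222 (L = Mul(26, 47) = 1222)
Function('X')(a) = Rational(2, 3) (Function('X')(a) = Mul(Add(a, a), Pow(Add(a, Add(a, a)), -1)) = Mul(Mul(2, a), Pow(Add(a, Mul(2, a)), -1)) = Mul(Mul(2, a), Pow(Mul(3, a), -1)) = Mul(Mul(2, a), Mul(Rational(1, 3), Pow(a, -1))) = Rational(2, 3))
Pow(Add(Function('X')(-32), L), -1) = Pow(Add(Rational(2, 3), 1222), -1) = Pow(Rational(3668, 3), -1) = Rational(3, 3668)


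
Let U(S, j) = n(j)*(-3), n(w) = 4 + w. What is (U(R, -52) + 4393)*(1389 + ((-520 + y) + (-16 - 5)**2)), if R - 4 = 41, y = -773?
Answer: 2436369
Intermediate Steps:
R = 45 (R = 4 + 41 = 45)
U(S, j) = -12 - 3*j (U(S, j) = (4 + j)*(-3) = -12 - 3*j)
(U(R, -52) + 4393)*(1389 + ((-520 + y) + (-16 - 5)**2)) = ((-12 - 3*(-52)) + 4393)*(1389 + ((-520 - 773) + (-16 - 5)**2)) = ((-12 + 156) + 4393)*(1389 + (-1293 + (-21)**2)) = (144 + 4393)*(1389 + (-1293 + 441)) = 4537*(1389 - 852) = 4537*537 = 2436369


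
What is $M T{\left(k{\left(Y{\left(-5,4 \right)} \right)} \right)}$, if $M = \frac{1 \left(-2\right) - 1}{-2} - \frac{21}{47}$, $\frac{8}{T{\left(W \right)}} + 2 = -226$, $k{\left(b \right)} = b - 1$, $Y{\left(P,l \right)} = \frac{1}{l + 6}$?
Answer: $- \frac{33}{893} \approx -0.036954$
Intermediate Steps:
$Y{\left(P,l \right)} = \frac{1}{6 + l}$
$k{\left(b \right)} = -1 + b$ ($k{\left(b \right)} = b - 1 = -1 + b$)
$T{\left(W \right)} = - \frac{2}{57}$ ($T{\left(W \right)} = \frac{8}{-2 - 226} = \frac{8}{-228} = 8 \left(- \frac{1}{228}\right) = - \frac{2}{57}$)
$M = \frac{99}{94}$ ($M = \left(-2 - 1\right) \left(- \frac{1}{2}\right) - \frac{21}{47} = \left(-3\right) \left(- \frac{1}{2}\right) - \frac{21}{47} = \frac{3}{2} - \frac{21}{47} = \frac{99}{94} \approx 1.0532$)
$M T{\left(k{\left(Y{\left(-5,4 \right)} \right)} \right)} = \frac{99}{94} \left(- \frac{2}{57}\right) = - \frac{33}{893}$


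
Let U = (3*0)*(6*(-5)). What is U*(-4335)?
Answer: 0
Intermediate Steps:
U = 0 (U = 0*(-30) = 0)
U*(-4335) = 0*(-4335) = 0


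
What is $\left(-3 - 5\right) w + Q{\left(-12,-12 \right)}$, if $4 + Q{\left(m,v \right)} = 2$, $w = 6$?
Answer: $-50$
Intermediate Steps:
$Q{\left(m,v \right)} = -2$ ($Q{\left(m,v \right)} = -4 + 2 = -2$)
$\left(-3 - 5\right) w + Q{\left(-12,-12 \right)} = \left(-3 - 5\right) 6 - 2 = \left(-8\right) 6 - 2 = -48 - 2 = -50$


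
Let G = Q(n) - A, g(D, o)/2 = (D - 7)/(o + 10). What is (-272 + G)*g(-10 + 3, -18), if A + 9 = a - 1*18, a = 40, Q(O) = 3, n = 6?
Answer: -987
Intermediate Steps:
g(D, o) = 2*(-7 + D)/(10 + o) (g(D, o) = 2*((D - 7)/(o + 10)) = 2*((-7 + D)/(10 + o)) = 2*(-7 + D)/(10 + o))
A = 13 (A = -9 + (40 - 1*18) = -9 + (40 - 18) = -9 + 22 = 13)
G = -10 (G = 3 - 1*13 = 3 - 13 = -10)
(-272 + G)*g(-10 + 3, -18) = (-272 - 10)*(2*(-7 + (-10 + 3))/(10 - 18)) = -564*(-7 - 7)/(-8) = -564*(-1)*(-14)/8 = -282*7/2 = -987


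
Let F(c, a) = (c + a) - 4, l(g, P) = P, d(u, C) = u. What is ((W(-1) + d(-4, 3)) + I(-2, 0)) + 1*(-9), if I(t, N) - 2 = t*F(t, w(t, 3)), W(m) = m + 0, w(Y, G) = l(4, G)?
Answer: -6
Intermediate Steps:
w(Y, G) = G
F(c, a) = -4 + a + c (F(c, a) = (a + c) - 4 = -4 + a + c)
W(m) = m
I(t, N) = 2 + t*(-1 + t) (I(t, N) = 2 + t*(-4 + 3 + t) = 2 + t*(-1 + t))
((W(-1) + d(-4, 3)) + I(-2, 0)) + 1*(-9) = ((-1 - 4) + (2 - 2*(-1 - 2))) + 1*(-9) = (-5 + (2 - 2*(-3))) - 9 = (-5 + (2 + 6)) - 9 = (-5 + 8) - 9 = 3 - 9 = -6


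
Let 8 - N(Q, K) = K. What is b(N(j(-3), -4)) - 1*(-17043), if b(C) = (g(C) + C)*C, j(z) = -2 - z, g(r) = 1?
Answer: 17199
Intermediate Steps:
N(Q, K) = 8 - K
b(C) = C*(1 + C) (b(C) = (1 + C)*C = C*(1 + C))
b(N(j(-3), -4)) - 1*(-17043) = (8 - 1*(-4))*(1 + (8 - 1*(-4))) - 1*(-17043) = (8 + 4)*(1 + (8 + 4)) + 17043 = 12*(1 + 12) + 17043 = 12*13 + 17043 = 156 + 17043 = 17199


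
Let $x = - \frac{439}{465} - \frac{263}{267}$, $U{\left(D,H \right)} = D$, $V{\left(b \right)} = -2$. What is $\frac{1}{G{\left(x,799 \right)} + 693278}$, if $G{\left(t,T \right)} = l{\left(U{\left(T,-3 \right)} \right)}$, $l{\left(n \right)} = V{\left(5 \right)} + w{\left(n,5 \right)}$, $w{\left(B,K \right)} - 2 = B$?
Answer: $\frac{1}{694077} \approx 1.4408 \cdot 10^{-6}$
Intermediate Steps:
$w{\left(B,K \right)} = 2 + B$
$x = - \frac{26612}{13795}$ ($x = \left(-439\right) \frac{1}{465} - \frac{263}{267} = - \frac{439}{465} - \frac{263}{267} = - \frac{26612}{13795} \approx -1.9291$)
$l{\left(n \right)} = n$ ($l{\left(n \right)} = -2 + \left(2 + n\right) = n$)
$G{\left(t,T \right)} = T$
$\frac{1}{G{\left(x,799 \right)} + 693278} = \frac{1}{799 + 693278} = \frac{1}{694077}$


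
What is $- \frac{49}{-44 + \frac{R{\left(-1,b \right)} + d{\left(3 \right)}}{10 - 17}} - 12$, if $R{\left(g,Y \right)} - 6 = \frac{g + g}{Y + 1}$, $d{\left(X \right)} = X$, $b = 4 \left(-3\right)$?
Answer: $- \frac{38095}{3489} \approx -10.919$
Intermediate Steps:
$b = -12$
$R{\left(g,Y \right)} = 6 + \frac{2 g}{1 + Y}$ ($R{\left(g,Y \right)} = 6 + \frac{g + g}{Y + 1} = 6 + \frac{2 g}{1 + Y}$)
$- \frac{49}{-44 + \frac{R{\left(-1,b \right)} + d{\left(3 \right)}}{10 - 17}} - 12 = - \frac{49}{-44 + \frac{\frac{2 \left(3 - 1 + 3 \left(-12\right)\right)}{1 - 12} + 3}{10 - 17}} - 12 = - \frac{49}{-44 + \frac{\frac{2 \left(3 - 1 - 36\right)}{-11} + 3}{-7}} - 12 = - \frac{49}{-44 + \left(2 \left(- \frac{1}{11}\right) \left(-34\right) + 3\right) \left(- \frac{1}{7}\right)} - 12 = - \frac{49}{-44 + \left(\frac{68}{11} + 3\right) \left(- \frac{1}{7}\right)} - 12 = - \frac{49}{-44 + \frac{101}{11} \left(- \frac{1}{7}\right)} - 12 = - \frac{49}{-44 - \frac{101}{77}} - 12 = - \frac{49}{- \frac{3489}{77}} - 12 = \left(-49\right) \left(- \frac{77}{3489}\right) - 12 = \frac{3773}{3489} - 12 = - \frac{38095}{3489}$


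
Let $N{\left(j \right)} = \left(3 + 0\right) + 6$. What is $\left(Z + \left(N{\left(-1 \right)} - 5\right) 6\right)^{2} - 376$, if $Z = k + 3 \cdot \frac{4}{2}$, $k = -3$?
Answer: $353$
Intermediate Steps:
$N{\left(j \right)} = 9$ ($N{\left(j \right)} = 3 + 6 = 9$)
$Z = 3$ ($Z = -3 + 3 \cdot \frac{4}{2} = -3 + 3 \cdot 4 \cdot \frac{1}{2} = -3 + 3 \cdot 2 = -3 + 6 = 3$)
$\left(Z + \left(N{\left(-1 \right)} - 5\right) 6\right)^{2} - 376 = \left(3 + \left(9 - 5\right) 6\right)^{2} - 376 = \left(3 + 4 \cdot 6\right)^{2} - 376 = \left(3 + 24\right)^{2} - 376 = 27^{2} - 376 = 729 - 376 = 353$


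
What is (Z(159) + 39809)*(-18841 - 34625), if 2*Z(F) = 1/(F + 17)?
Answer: -374603353677/176 ≈ -2.1284e+9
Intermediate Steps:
Z(F) = 1/(2*(17 + F)) (Z(F) = 1/(2*(F + 17)) = 1/(2*(17 + F)))
(Z(159) + 39809)*(-18841 - 34625) = (1/(2*(17 + 159)) + 39809)*(-18841 - 34625) = ((½)/176 + 39809)*(-53466) = ((½)*(1/176) + 39809)*(-53466) = (1/352 + 39809)*(-53466) = (14012769/352)*(-53466) = -374603353677/176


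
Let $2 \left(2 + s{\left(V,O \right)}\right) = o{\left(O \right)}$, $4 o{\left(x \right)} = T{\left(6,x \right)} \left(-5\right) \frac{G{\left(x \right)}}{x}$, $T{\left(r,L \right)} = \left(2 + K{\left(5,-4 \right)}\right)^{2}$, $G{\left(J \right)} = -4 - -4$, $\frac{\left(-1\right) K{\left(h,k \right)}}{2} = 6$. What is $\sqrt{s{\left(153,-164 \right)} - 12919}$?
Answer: $i \sqrt{12921} \approx 113.67 i$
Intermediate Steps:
$K{\left(h,k \right)} = -12$ ($K{\left(h,k \right)} = \left(-2\right) 6 = -12$)
$G{\left(J \right)} = 0$ ($G{\left(J \right)} = -4 + 4 = 0$)
$T{\left(r,L \right)} = 100$ ($T{\left(r,L \right)} = \left(2 - 12\right)^{2} = \left(-10\right)^{2} = 100$)
$o{\left(x \right)} = 0$ ($o{\left(x \right)} = \frac{100 \left(-5\right) \frac{0}{x}}{4} = \frac{\left(-500\right) 0}{4} = \frac{1}{4} \cdot 0 = 0$)
$s{\left(V,O \right)} = -2$ ($s{\left(V,O \right)} = -2 + \frac{1}{2} \cdot 0 = -2 + 0 = -2$)
$\sqrt{s{\left(153,-164 \right)} - 12919} = \sqrt{-2 - 12919} = \sqrt{-12921} = i \sqrt{12921}$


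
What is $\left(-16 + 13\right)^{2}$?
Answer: $9$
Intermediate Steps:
$\left(-16 + 13\right)^{2} = \left(-3\right)^{2} = 9$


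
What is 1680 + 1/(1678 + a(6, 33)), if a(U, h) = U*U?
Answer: 2879521/1714 ≈ 1680.0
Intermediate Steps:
a(U, h) = U²
1680 + 1/(1678 + a(6, 33)) = 1680 + 1/(1678 + 6²) = 1680 + 1/(1678 + 36) = 1680 + 1/1714 = 2879521/1714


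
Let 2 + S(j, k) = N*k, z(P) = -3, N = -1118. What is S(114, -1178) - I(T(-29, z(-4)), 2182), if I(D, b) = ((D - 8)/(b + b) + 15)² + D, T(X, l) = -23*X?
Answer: 25064564919999/19044496 ≈ 1.3161e+6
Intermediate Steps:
S(j, k) = -2 - 1118*k
I(D, b) = D + (15 + (-8 + D)/(2*b))² (I(D, b) = ((-8 + D)/((2*b)) + 15)² + D = ((-8 + D)*(1/(2*b)) + 15)² + D = ((-8 + D)/(2*b) + 15)² + D = (15 + (-8 + D)/(2*b))² + D = D + (15 + (-8 + D)/(2*b))²)
S(114, -1178) - I(T(-29, z(-4)), 2182) = (-2 - 1118*(-1178)) - (-23*(-29) + (¼)*(-8 - 23*(-29) + 30*2182)²/2182²) = (-2 + 1317004) - (667 + (¼)*(1/4761124)*(-8 + 667 + 65460)²) = 1317002 - (667 + (¼)*(1/4761124)*66119²) = 1317002 - (667 + (¼)*(1/4761124)*4371722161) = 1317002 - (667 + 4371722161/19044496) = 1317002 - 1*17074400993/19044496 = 1317002 - 17074400993/19044496 = 25064564919999/19044496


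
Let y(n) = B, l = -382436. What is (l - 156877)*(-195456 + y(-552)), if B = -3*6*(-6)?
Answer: 105353715924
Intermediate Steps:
B = 108 (B = -18*(-6) = 108)
y(n) = 108
(l - 156877)*(-195456 + y(-552)) = (-382436 - 156877)*(-195456 + 108) = -539313*(-195348) = 105353715924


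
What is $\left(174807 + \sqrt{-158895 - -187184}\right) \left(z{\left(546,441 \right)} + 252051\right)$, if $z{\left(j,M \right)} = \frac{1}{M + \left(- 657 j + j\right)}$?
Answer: $\frac{5253967988018196}{119245} + \frac{90167464484 \sqrt{28289}}{357735} \approx 4.4103 \cdot 10^{10}$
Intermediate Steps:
$z{\left(j,M \right)} = \frac{1}{M - 656 j}$
$\left(174807 + \sqrt{-158895 - -187184}\right) \left(z{\left(546,441 \right)} + 252051\right) = \left(174807 + \sqrt{-158895 - -187184}\right) \left(\frac{1}{441 - 358176} + 252051\right) = \left(174807 + \sqrt{-158895 + 187184}\right) \left(\frac{1}{441 - 358176} + 252051\right) = \left(174807 + \sqrt{28289}\right) \left(\frac{1}{-357735} + 252051\right) = \left(174807 + \sqrt{28289}\right) \left(- \frac{1}{357735} + 252051\right) = \left(174807 + \sqrt{28289}\right) \frac{90167464484}{357735} = \frac{5253967988018196}{119245} + \frac{90167464484 \sqrt{28289}}{357735}$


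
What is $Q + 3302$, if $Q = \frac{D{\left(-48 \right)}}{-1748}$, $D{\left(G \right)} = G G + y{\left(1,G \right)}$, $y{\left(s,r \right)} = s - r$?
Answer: $\frac{5769543}{1748} \approx 3300.7$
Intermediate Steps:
$D{\left(G \right)} = 1 + G^{2} - G$ ($D{\left(G \right)} = G G - \left(-1 + G\right) = G^{2} - \left(-1 + G\right) = 1 + G^{2} - G$)
$Q = - \frac{2353}{1748}$ ($Q = \frac{1 + \left(-48\right)^{2} - -48}{-1748} = \left(1 + 2304 + 48\right) \left(- \frac{1}{1748}\right) = 2353 \left(- \frac{1}{1748}\right) = - \frac{2353}{1748} \approx -1.3461$)
$Q + 3302 = - \frac{2353}{1748} + 3302 = \frac{5769543}{1748}$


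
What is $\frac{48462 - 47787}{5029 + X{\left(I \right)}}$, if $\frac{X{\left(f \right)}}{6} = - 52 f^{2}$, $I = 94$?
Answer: $- \frac{675}{2751803} \approx -0.00024529$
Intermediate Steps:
$X{\left(f \right)} = - 312 f^{2}$ ($X{\left(f \right)} = 6 \left(- 52 f^{2}\right) = - 312 f^{2}$)
$\frac{48462 - 47787}{5029 + X{\left(I \right)}} = \frac{48462 - 47787}{5029 - 312 \cdot 94^{2}} = \frac{675}{5029 - 2756832} = \frac{675}{-2751803} = 675 \left(- \frac{1}{2751803}\right) = - \frac{675}{2751803}$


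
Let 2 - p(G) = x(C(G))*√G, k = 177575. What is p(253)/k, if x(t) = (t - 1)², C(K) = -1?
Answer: 2/177575 - 4*√253/177575 ≈ -0.00034703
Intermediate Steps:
x(t) = (-1 + t)²
p(G) = 2 - 4*√G (p(G) = 2 - (-1 - 1)²*√G = 2 - (-2)²*√G = 2 - 4*√G)
p(253)/k = (2 - 4*√253)/177575 = (2 - 4*√253)*(1/177575) = 2/177575 - 4*√253/177575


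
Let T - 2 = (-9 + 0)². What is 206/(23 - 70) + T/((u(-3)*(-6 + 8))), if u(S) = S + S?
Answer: -6373/564 ≈ -11.300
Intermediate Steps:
u(S) = 2*S
T = 83 (T = 2 + (-9 + 0)² = 2 + (-9)² = 2 + 81 = 83)
206/(23 - 70) + T/((u(-3)*(-6 + 8))) = 206/(23 - 70) + 83/(((2*(-3))*(-6 + 8))) = 206/(-47) + 83/((-6*2)) = 206*(-1/47) + 83/(-12) = -206/47 + 83*(-1/12) = -206/47 - 83/12 = -6373/564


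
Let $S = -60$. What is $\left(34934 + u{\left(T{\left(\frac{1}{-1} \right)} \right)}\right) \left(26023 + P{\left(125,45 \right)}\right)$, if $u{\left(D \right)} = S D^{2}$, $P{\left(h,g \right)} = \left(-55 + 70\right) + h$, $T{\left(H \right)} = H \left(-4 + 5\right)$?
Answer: $912408462$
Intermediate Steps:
$T{\left(H \right)} = H$ ($T{\left(H \right)} = H 1 = H$)
$P{\left(h,g \right)} = 15 + h$
$u{\left(D \right)} = - 60 D^{2}$
$\left(34934 + u{\left(T{\left(\frac{1}{-1} \right)} \right)}\right) \left(26023 + P{\left(125,45 \right)}\right) = \left(34934 - 60 \left(\frac{1}{-1}\right)^{2}\right) \left(26023 + \left(15 + 125\right)\right) = \left(34934 - 60 \left(-1\right)^{2}\right) \left(26023 + 140\right) = \left(34934 - 60\right) 26163 = 34874 \cdot 26163 = 912408462$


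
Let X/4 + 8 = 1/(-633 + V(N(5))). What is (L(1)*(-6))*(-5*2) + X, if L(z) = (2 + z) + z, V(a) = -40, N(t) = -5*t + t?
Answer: 139980/673 ≈ 207.99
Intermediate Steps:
N(t) = -4*t
L(z) = 2 + 2*z
X = -21540/673 (X = -32 + 4/(-633 - 40) = -32 + 4/(-673) = -32 + 4*(-1/673) = -32 - 4/673 = -21540/673 ≈ -32.006)
(L(1)*(-6))*(-5*2) + X = ((2 + 2*1)*(-6))*(-5*2) - 21540/673 = ((2 + 2)*(-6))*(-10) - 21540/673 = (4*(-6))*(-10) - 21540/673 = -24*(-10) - 21540/673 = 240 - 21540/673 = 139980/673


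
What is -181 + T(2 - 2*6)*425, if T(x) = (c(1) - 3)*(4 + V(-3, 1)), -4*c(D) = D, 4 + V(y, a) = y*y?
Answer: -50449/4 ≈ -12612.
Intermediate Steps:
V(y, a) = -4 + y² (V(y, a) = -4 + y*y = -4 + y²)
c(D) = -D/4
T(x) = -117/4 (T(x) = (-¼*1 - 3)*(4 + (-4 + (-3)²)) = (-¼ - 3)*(4 + (-4 + 9)) = -13*(4 + 5)/4 = -13/4*9 = -117/4)
-181 + T(2 - 2*6)*425 = -181 - 117/4*425 = -181 - 49725/4 = -50449/4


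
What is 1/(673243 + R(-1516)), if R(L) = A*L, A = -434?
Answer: 1/1331187 ≈ 7.5121e-7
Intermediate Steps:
R(L) = -434*L
1/(673243 + R(-1516)) = 1/(673243 - 434*(-1516)) = 1/(673243 + 657944) = 1/1331187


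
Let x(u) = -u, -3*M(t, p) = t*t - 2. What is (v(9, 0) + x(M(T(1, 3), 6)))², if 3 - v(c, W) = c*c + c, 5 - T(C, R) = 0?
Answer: 56644/9 ≈ 6293.8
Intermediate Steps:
T(C, R) = 5 (T(C, R) = 5 - 1*0 = 5 + 0 = 5)
M(t, p) = ⅔ - t²/3 (M(t, p) = -(t*t - 2)/3 = -(t² - 2)/3 = -(-2 + t²)/3 = ⅔ - t²/3)
v(c, W) = 3 - c - c² (v(c, W) = 3 - (c*c + c) = 3 - (c² + c) = 3 - (c + c²) = 3 + (-c - c²) = 3 - c - c²)
(v(9, 0) + x(M(T(1, 3), 6)))² = ((3 - 1*9 - 1*9²) - (⅔ - ⅓*5²))² = ((3 - 9 - 1*81) - (⅔ - ⅓*25))² = ((3 - 9 - 81) - (⅔ - 25/3))² = (-87 - 1*(-23/3))² = (-87 + 23/3)² = (-238/3)² = 56644/9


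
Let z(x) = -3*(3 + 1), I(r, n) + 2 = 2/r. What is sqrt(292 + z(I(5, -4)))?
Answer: 2*sqrt(70) ≈ 16.733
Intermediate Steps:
I(r, n) = -2 + 2/r
z(x) = -12 (z(x) = -3*4 = -12)
sqrt(292 + z(I(5, -4))) = sqrt(292 - 12) = sqrt(280) = 2*sqrt(70)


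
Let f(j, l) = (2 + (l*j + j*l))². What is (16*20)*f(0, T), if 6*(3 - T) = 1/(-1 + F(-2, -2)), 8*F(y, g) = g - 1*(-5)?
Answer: 1280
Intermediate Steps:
F(y, g) = 5/8 + g/8 (F(y, g) = (g - 1*(-5))/8 = (g + 5)/8 = (5 + g)/8 = 5/8 + g/8)
T = 49/15 (T = 3 - 1/(6*(-1 + (5/8 + (⅛)*(-2)))) = 3 - 1/(6*(-1 + (5/8 - ¼))) = 3 - 1/(6*(-1 + 3/8)) = 3 - 1/(6*(-5/8)) = 3 - ⅙*(-8/5) = 3 + 4/15 = 49/15 ≈ 3.2667)
f(j, l) = (2 + 2*j*l)² (f(j, l) = (2 + (j*l + j*l))² = (2 + 2*j*l)²)
(16*20)*f(0, T) = (16*20)*(4*(1 + 0*(49/15))²) = 320*(4*(1 + 0)²) = 320*(4*1²) = 320*(4*1) = 320*4 = 1280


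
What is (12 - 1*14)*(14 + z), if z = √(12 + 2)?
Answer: -28 - 2*√14 ≈ -35.483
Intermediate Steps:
z = √14 ≈ 3.7417
(12 - 1*14)*(14 + z) = (12 - 1*14)*(14 + √14) = (12 - 14)*(14 + √14) = -2*(14 + √14) = -28 - 2*√14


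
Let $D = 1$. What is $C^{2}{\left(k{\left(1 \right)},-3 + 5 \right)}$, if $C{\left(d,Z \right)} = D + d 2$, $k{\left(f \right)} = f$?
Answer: $9$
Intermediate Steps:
$C{\left(d,Z \right)} = 1 + 2 d$ ($C{\left(d,Z \right)} = 1 + d 2 = 1 + 2 d$)
$C^{2}{\left(k{\left(1 \right)},-3 + 5 \right)} = \left(1 + 2 \cdot 1\right)^{2} = \left(1 + 2\right)^{2} = 3^{2} = 9$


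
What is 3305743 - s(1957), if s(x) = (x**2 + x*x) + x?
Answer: -4355912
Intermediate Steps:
s(x) = x + 2*x**2 (s(x) = (x**2 + x**2) + x = 2*x**2 + x = x + 2*x**2)
3305743 - s(1957) = 3305743 - 1957*(1 + 2*1957) = 3305743 - 1957*(1 + 3914) = 3305743 - 1957*3915 = 3305743 - 1*7661655 = 3305743 - 7661655 = -4355912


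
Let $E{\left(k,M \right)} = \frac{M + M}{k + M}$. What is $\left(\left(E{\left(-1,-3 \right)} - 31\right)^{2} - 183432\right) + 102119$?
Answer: $- \frac{321771}{4} \approx -80443.0$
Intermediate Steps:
$E{\left(k,M \right)} = \frac{2 M}{M + k}$
$\left(\left(E{\left(-1,-3 \right)} - 31\right)^{2} - 183432\right) + 102119 = \left(\left(2 \left(-3\right) \frac{1}{-3 - 1} - 31\right)^{2} - 183432\right) + 102119 = \left(\left(2 \left(-3\right) \frac{1}{-4} - 31\right)^{2} - 183432\right) + 102119 = \left(\left(2 \left(-3\right) \left(- \frac{1}{4}\right) - 31\right)^{2} - 183432\right) + 102119 = \left(\left(\frac{3}{2} - 31\right)^{2} - 183432\right) + 102119 = \left(\left(- \frac{59}{2}\right)^{2} - 183432\right) + 102119 = \left(\frac{3481}{4} - 183432\right) + 102119 = - \frac{730247}{4} + 102119 = - \frac{321771}{4}$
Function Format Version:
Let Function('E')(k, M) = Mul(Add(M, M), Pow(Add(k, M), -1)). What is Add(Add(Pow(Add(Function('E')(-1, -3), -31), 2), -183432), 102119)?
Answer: Rational(-321771, 4) ≈ -80443.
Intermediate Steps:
Function('E')(k, M) = Mul(2, M, Pow(Add(M, k), -1)) (Function('E')(k, M) = Mul(Mul(2, M), Pow(Add(M, k), -1)) = Mul(2, M, Pow(Add(M, k), -1)))
Add(Add(Pow(Add(Function('E')(-1, -3), -31), 2), -183432), 102119) = Add(Add(Pow(Add(Mul(2, -3, Pow(Add(-3, -1), -1)), -31), 2), -183432), 102119) = Add(Add(Pow(Add(Mul(2, -3, Pow(-4, -1)), -31), 2), -183432), 102119) = Add(Add(Pow(Add(Mul(2, -3, Rational(-1, 4)), -31), 2), -183432), 102119) = Add(Add(Pow(Add(Rational(3, 2), -31), 2), -183432), 102119) = Add(Add(Pow(Rational(-59, 2), 2), -183432), 102119) = Add(Add(Rational(3481, 4), -183432), 102119) = Add(Rational(-730247, 4), 102119) = Rational(-321771, 4)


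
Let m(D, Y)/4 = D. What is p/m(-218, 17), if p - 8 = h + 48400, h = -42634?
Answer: -2887/436 ≈ -6.6216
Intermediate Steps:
m(D, Y) = 4*D
p = 5774 (p = 8 + (-42634 + 48400) = 8 + 5766 = 5774)
p/m(-218, 17) = 5774/((4*(-218))) = 5774/(-872) = 5774*(-1/872) = -2887/436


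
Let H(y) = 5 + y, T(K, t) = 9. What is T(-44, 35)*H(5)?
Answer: 90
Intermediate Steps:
T(-44, 35)*H(5) = 9*(5 + 5) = 9*10 = 90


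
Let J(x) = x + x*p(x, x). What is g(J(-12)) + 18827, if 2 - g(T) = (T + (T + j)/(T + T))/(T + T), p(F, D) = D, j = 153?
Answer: 437423617/23232 ≈ 18829.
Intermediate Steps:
J(x) = x + x**2 (J(x) = x + x*x = x + x**2)
g(T) = 2 - (T + (153 + T)/(2*T))/(2*T) (g(T) = 2 - (T + (T + 153)/(T + T))/(T + T) = 2 - (T + (153 + T)/((2*T)))/(2*T) = 2 - (T + (153 + T)*(1/(2*T)))*1/(2*T) = 2 - (T + (153 + T)/(2*T))*1/(2*T) = 2 - (T + (153 + T)/(2*T))/(2*T))
g(J(-12)) + 18827 = (-153 - (-12)*(1 - 12) + 6*(-12*(1 - 12))**2)/(4*(-12*(1 - 12))**2) + 18827 = (-153 - (-12)*(-11) + 6*(-12*(-11))**2)/(4*(-12*(-11))**2) + 18827 = (1/4)*(-153 - 1*132 + 6*132**2)/132**2 + 18827 = (1/4)*(1/17424)*(-153 - 132 + 6*17424) + 18827 = (1/4)*(1/17424)*(-153 - 132 + 104544) + 18827 = (1/4)*(1/17424)*104259 + 18827 = 34753/23232 + 18827 = 437423617/23232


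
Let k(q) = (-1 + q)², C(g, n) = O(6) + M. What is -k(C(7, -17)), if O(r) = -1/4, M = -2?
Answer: -169/16 ≈ -10.563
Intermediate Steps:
O(r) = -¼ (O(r) = -1*¼ = -¼)
C(g, n) = -9/4 (C(g, n) = -¼ - 2 = -9/4)
-k(C(7, -17)) = -(-1 - 9/4)² = -(-13/4)² = -1*169/16 = -169/16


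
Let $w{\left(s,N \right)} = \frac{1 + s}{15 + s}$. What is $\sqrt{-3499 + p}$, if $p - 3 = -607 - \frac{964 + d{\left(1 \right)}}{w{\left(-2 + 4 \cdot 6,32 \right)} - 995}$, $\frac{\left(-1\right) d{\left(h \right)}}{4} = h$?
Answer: $\frac{i \sqrt{9640146327}}{1533} \approx 64.047 i$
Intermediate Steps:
$d{\left(h \right)} = - 4 h$
$w{\left(s,N \right)} = \frac{1 + s}{15 + s}$
$p = - \frac{924452}{1533}$ ($p = 3 - \left(607 + \frac{964 - 4}{\frac{1 + \left(-2 + 4 \cdot 6\right)}{15 + \left(-2 + 4 \cdot 6\right)} - 995}\right) = 3 - \left(607 + \frac{964 - 4}{\frac{1 + \left(-2 + 24\right)}{15 + \left(-2 + 24\right)} - 995}\right) = 3 - \left(607 + \frac{960}{\frac{1 + 22}{15 + 22} - 995}\right) = 3 - \left(607 + \frac{960}{\frac{1}{37} \cdot 23 - 995}\right) = 3 - \left(607 + \frac{960}{\frac{23}{37} - 995}\right) = 3 - \left(607 + \frac{960}{- \frac{36792}{37}}\right) = 3 - \left(607 + 960 \left(- \frac{37}{36792}\right)\right) = 3 - \frac{929051}{1533} = - \frac{924452}{1533} \approx -603.03$)
$\sqrt{-3499 + p} = \sqrt{-3499 - \frac{924452}{1533}} = \sqrt{- \frac{6288419}{1533}} = \frac{i \sqrt{9640146327}}{1533}$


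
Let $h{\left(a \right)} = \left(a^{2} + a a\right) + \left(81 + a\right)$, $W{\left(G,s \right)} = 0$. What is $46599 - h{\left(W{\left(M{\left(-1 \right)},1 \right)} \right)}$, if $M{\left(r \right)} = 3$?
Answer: $46518$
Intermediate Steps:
$h{\left(a \right)} = 81 + a + 2 a^{2}$ ($h{\left(a \right)} = \left(a^{2} + a^{2}\right) + \left(81 + a\right) = 2 a^{2} + \left(81 + a\right) = 81 + a + 2 a^{2}$)
$46599 - h{\left(W{\left(M{\left(-1 \right)},1 \right)} \right)} = 46599 - \left(81 + 0 + 2 \cdot 0^{2}\right) = 46599 - \left(81 + 0 + 2 \cdot 0\right) = 46599 - \left(81 + 0 + 0\right) = 46599 - 81 = 46518$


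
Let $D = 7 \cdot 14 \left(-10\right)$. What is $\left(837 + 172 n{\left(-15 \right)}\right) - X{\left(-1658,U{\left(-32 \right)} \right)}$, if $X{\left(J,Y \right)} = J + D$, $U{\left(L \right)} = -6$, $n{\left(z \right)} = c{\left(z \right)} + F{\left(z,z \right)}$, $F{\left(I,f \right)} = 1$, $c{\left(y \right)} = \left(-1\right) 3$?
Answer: $3131$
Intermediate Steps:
$c{\left(y \right)} = -3$
$n{\left(z \right)} = -2$ ($n{\left(z \right)} = -3 + 1 = -2$)
$D = -980$ ($D = 98 \left(-10\right) = -980$)
$X{\left(J,Y \right)} = -980 + J$ ($X{\left(J,Y \right)} = J - 980 = -980 + J$)
$\left(837 + 172 n{\left(-15 \right)}\right) - X{\left(-1658,U{\left(-32 \right)} \right)} = \left(837 + 172 \left(-2\right)\right) - \left(-980 - 1658\right) = \left(837 - 344\right) - -2638 = 493 + 2638 = 3131$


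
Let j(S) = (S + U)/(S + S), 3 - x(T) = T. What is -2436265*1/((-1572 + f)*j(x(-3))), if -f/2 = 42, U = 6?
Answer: 2436265/1656 ≈ 1471.2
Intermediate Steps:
x(T) = 3 - T
j(S) = (6 + S)/(2*S) (j(S) = (S + 6)/(S + S) = (6 + S)/((2*S)) = (6 + S)*(1/(2*S)) = (6 + S)/(2*S))
f = -84 (f = -2*42 = -84)
-2436265*1/((-1572 + f)*j(x(-3))) = -2436265*2*(3 - 1*(-3))/((-1572 - 84)*(6 + (3 - 1*(-3)))) = -2436265*(-(3 + 3)/(828*(6 + (3 + 3)))) = -2436265*(-1/(138*(6 + 6))) = -2436265/((-828*12/6)) = -2436265/((-1656*1)) = -2436265/(-1656) = -2436265*(-1/1656) = 2436265/1656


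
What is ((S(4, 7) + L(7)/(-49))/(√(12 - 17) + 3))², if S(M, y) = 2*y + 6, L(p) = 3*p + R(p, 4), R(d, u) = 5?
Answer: 910116/(2401*(3 + I*√5)²) ≈ 7.7359 - 25.947*I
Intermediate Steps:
L(p) = 5 + 3*p (L(p) = 3*p + 5 = 5 + 3*p)
S(M, y) = 6 + 2*y
((S(4, 7) + L(7)/(-49))/(√(12 - 17) + 3))² = (((6 + 2*7) + (5 + 3*7)/(-49))/(√(12 - 17) + 3))² = (((6 + 14) + (5 + 21)*(-1/49))/(√(-5) + 3))² = ((20 + 26*(-1/49))/(I*√5 + 3))² = ((20 - 26/49)/(3 + I*√5))² = (954/(49*(3 + I*√5)))² = 910116/(2401*(3 + I*√5)²)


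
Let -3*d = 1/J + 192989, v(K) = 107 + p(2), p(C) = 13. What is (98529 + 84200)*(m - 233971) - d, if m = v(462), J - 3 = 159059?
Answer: -20390775759411175/477186 ≈ -4.2731e+10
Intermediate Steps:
J = 159062 (J = 3 + 159059 = 159062)
v(K) = 120 (v(K) = 107 + 13 = 120)
m = 120
d = -30697216319/477186 (d = -(1/159062 + 192989)/3 = -⅓*30697216319/159062 = -30697216319/477186 ≈ -64330.)
(98529 + 84200)*(m - 233971) - d = (98529 + 84200)*(120 - 233971) - 1*(-30697216319/477186) = 182729*(-233851) + 30697216319/477186 = -42731359379 + 30697216319/477186 = -20390775759411175/477186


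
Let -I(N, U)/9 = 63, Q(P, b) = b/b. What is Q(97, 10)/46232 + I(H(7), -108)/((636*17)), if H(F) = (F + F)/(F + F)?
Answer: -2183561/41655032 ≈ -0.052420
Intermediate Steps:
H(F) = 1 (H(F) = (2*F)/((2*F)) = (2*F)*(1/(2*F)) = 1)
Q(P, b) = 1
I(N, U) = -567 (I(N, U) = -9*63 = -567)
Q(97, 10)/46232 + I(H(7), -108)/((636*17)) = 1/46232 - 567/(636*17) = 1*(1/46232) - 567/10812 = 1/46232 - 567*1/10812 = 1/46232 - 189/3604 = -2183561/41655032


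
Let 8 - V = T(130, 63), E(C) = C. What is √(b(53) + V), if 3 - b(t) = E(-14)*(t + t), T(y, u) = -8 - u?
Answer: 3*√174 ≈ 39.573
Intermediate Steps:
V = 79 (V = 8 - (-8 - 1*63) = 8 - (-8 - 63) = 8 - 1*(-71) = 8 + 71 = 79)
b(t) = 3 + 28*t (b(t) = 3 - (-14)*(t + t) = 3 - (-14)*2*t = 3 - (-28)*t = 3 + 28*t)
√(b(53) + V) = √((3 + 28*53) + 79) = √((3 + 1484) + 79) = √(1487 + 79) = √1566 = 3*√174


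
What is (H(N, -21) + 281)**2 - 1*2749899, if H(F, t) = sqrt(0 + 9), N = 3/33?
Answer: -2669243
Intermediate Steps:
N = 1/11 (N = 3*(1/33) = 1/11 ≈ 0.090909)
H(F, t) = 3 (H(F, t) = sqrt(9) = 3)
(H(N, -21) + 281)**2 - 1*2749899 = (3 + 281)**2 - 1*2749899 = 284**2 - 2749899 = 80656 - 2749899 = -2669243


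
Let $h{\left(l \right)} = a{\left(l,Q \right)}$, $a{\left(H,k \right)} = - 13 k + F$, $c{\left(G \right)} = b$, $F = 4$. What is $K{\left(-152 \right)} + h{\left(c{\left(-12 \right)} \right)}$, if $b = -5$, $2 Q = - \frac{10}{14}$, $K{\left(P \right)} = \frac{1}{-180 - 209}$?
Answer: $\frac{47055}{5446} \approx 8.6403$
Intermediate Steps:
$K{\left(P \right)} = - \frac{1}{389}$ ($K{\left(P \right)} = \frac{1}{-389} = - \frac{1}{389}$)
$Q = - \frac{5}{14}$ ($Q = \frac{\left(-10\right) \frac{1}{14}}{2} = \frac{1}{2} \left(- \frac{5}{7}\right) = - \frac{5}{14} \approx -0.35714$)
$c{\left(G \right)} = -5$
$a{\left(H,k \right)} = 4 - 13 k$ ($a{\left(H,k \right)} = - 13 k + 4 = 4 - 13 k$)
$h{\left(l \right)} = \frac{121}{14}$ ($h{\left(l \right)} = 4 - - \frac{65}{14} = 4 + \frac{65}{14} = \frac{121}{14}$)
$K{\left(-152 \right)} + h{\left(c{\left(-12 \right)} \right)} = - \frac{1}{389} + \frac{121}{14} = \frac{47055}{5446}$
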